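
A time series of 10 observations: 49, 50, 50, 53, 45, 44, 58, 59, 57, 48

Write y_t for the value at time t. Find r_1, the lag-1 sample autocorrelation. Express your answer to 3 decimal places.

Mean ȳ = (49 + 50 + 50 + 53 + 45 + 44 + 58 + 59 + 57 + 48)/10 = 51.3000
Numerator Σ_{t=1}^{9}(y_t−ȳ)(y_{t+1}−ȳ) = 65.5100
Denominator Σ(y_t−ȳ)² = 252.1000
r_1 = 65.5100 / 252.1000 = 0.260

0.260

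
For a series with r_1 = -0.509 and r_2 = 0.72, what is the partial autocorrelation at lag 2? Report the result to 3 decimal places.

φ_{22} = (r_2 − r_1²) / (1 − r_1²)
r_1² = (-0.509)² = 0.259081
Numerator = 0.72 − 0.2591 = 0.4609; denominator = 1 − 0.2591 = 0.7409
φ_{22} = 0.4609 / 0.7409 = 0.622

0.622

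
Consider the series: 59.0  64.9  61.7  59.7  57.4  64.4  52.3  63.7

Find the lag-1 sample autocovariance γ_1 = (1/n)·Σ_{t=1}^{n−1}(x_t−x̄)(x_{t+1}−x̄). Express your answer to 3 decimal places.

-8.802

Mean x̄ = (59.0 + 64.9 + 61.7 + 59.7 + 57.4 + 64.4 + 52.3 + 63.7)/8 = 60.3875
Σ_{t=1}^{7}(x_t−x̄)(x_{t+1}−x̄) = -70.4152
γ_1 = -70.4152 / 8 = -8.802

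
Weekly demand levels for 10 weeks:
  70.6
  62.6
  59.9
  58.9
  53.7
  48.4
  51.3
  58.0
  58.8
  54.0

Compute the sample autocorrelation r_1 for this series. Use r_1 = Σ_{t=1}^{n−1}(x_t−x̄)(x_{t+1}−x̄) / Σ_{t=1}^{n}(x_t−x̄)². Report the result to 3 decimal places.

Mean x̄ = (70.6 + 62.6 + 59.9 + 58.9 + 53.7 + 48.4 + 51.3 + 58.0 + 58.8 + 54.0)/10 = 57.6200
Numerator Σ_{t=1}^{9}(x_t−x̄)(x_{t+1}−x̄) = 162.0836
Denominator Σ(x_t−x̄)² = 355.0760
r_1 = 162.0836 / 355.0760 = 0.456

0.456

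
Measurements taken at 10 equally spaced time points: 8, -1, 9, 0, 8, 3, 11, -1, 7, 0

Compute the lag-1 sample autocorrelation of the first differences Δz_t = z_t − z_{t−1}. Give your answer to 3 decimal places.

-0.863

First differences Δz: -9, 10, -9, 8, -5, 8, -12, 8, -7
Mean of differences = -0.8889
Numerator Σ(Δz_t−Δz̄)(Δz_{t+1}−Δz̄) = -573.6790
Denominator Σ(Δz_t−Δz̄)² = 664.8889
r_1(Δz) = -573.6790 / 664.8889 = -0.863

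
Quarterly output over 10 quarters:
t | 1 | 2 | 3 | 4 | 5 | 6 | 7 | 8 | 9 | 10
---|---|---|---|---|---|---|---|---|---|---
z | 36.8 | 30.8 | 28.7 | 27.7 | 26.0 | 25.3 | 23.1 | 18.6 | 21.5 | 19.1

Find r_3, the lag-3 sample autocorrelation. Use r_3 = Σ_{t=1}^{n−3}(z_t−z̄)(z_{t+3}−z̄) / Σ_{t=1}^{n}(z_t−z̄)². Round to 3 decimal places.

0.121

Mean z̄ = (36.8 + 30.8 + 28.7 + 27.7 + 26.0 + 25.3 + 23.1 + 18.6 + 21.5 + 19.1)/10 = 25.7600
Numerator Σ_{t=1}^{7}(z_t−z̄)(z_{t+3}−z̄) = 34.0712
Denominator Σ(z_t−z̄)² = 280.8040
r_3 = 34.0712 / 280.8040 = 0.121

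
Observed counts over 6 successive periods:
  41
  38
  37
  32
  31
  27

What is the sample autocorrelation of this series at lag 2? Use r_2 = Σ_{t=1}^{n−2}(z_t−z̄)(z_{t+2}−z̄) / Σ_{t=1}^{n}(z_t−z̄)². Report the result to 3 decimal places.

Mean z̄ = (41 + 38 + 37 + 32 + 31 + 27)/6 = 34.3333
Deviations from mean: 6.6667, 3.6667, 2.6667, -2.3333, -3.3333, -7.3333
Σ(z_t−z̄)(z_{t+2}−z̄) = (17.7778) + (-8.5556) + (-8.8889) + (17.1111) = 17.4444
Denominator Σ(z_t−z̄)² = 135.3333
r_2 = 17.4444 / 135.3333 = 0.129

0.129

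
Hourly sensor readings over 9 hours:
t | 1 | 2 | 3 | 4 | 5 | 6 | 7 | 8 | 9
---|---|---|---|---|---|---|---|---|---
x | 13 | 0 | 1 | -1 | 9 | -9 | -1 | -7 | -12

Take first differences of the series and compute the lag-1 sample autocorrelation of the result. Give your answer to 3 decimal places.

First differences Δx: -13, 1, -2, 10, -18, 8, -6, -5
Mean of differences = -3.1250
Numerator Σ(Δx_t−Δx̄)(Δx_{t+1}−Δx̄) = -408.6406
Denominator Σ(Δx_t−Δx̄)² = 644.8750
r_1(Δx) = -408.6406 / 644.8750 = -0.634

-0.634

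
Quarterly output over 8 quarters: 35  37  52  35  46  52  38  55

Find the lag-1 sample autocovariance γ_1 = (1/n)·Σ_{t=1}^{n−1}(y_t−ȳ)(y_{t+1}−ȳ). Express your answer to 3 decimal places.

-22.758

Mean ȳ = (35 + 37 + 52 + 35 + 46 + 52 + 38 + 55)/8 = 43.7500
Σ_{t=1}^{7}(y_t−ȳ)(y_{t+1}−ȳ) = -182.0625
γ_1 = -182.0625 / 8 = -22.758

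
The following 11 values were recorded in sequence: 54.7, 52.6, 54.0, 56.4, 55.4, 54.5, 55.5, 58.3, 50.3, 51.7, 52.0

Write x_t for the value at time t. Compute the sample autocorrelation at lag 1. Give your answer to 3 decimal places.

Mean x̄ = (54.7 + 52.6 + 54.0 + 56.4 + 55.4 + 54.5 + 55.5 + 58.3 + 50.3 + 51.7 + 52.0)/11 = 54.1273
Numerator Σ_{t=1}^{10}(x_t−x̄)(x_{t+1}−x̄) = 7.1202
Denominator Σ(x_t−x̄)² = 53.9618
r_1 = 7.1202 / 53.9618 = 0.132

0.132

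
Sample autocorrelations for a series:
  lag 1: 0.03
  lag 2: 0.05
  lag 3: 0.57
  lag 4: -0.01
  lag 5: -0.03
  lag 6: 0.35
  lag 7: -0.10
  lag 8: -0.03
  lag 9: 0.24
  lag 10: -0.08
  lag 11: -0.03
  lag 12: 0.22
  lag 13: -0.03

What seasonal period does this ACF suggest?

The largest autocorrelation is r_3 = 0.57, with weaker echoes at lags 6 (0.35), 9 (0.24) and 12 (0.22); the remaining lags stay at or below 0.05.
The dominant spike at lag 3 indicates a seasonal period of 3.

3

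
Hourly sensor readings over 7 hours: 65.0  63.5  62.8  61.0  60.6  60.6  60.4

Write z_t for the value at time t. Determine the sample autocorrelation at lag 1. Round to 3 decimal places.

0.541

Mean z̄ = (65.0 + 63.5 + 62.8 + 61.0 + 60.6 + 60.6 + 60.4)/7 = 61.9857
Numerator Σ_{t=1}^{6}(z_t−z̄)(z_{t+1}−z̄) = 10.4784
Denominator Σ(z_t−z̄)² = 19.3686
r_1 = 10.4784 / 19.3686 = 0.541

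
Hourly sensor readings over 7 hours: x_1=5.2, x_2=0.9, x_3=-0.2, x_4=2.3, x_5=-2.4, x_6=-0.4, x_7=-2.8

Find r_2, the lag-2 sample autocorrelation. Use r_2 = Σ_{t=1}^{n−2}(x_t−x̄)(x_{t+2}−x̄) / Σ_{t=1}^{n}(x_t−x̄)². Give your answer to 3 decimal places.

0.155

Mean x̄ = (5.2 + 0.9 − 0.2 + 2.3 − 2.4 − 0.4 − 2.8)/7 = 0.3714
Deviations from mean: 4.8286, 0.5286, -0.5714, 1.9286, -2.7714, -0.7714, -3.1714
Σ(x_t−x̄)(x_{t+2}−x̄) = (-2.7592) + (1.0194) + (1.5837) + (-1.4878) + (8.7894) = 7.1455
Denominator Σ(x_t−x̄)² = 45.9743
r_2 = 7.1455 / 45.9743 = 0.155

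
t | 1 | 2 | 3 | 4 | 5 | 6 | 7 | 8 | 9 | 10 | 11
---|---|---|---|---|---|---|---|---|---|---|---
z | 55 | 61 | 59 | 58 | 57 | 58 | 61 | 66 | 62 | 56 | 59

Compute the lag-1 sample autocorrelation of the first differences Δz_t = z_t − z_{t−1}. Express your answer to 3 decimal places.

-0.030

First differences Δz: 6, -2, -1, -1, 1, 3, 5, -4, -6, 3
Mean of differences = 0.4000
Numerator Σ(Δz_t−Δz̄)(Δz_{t+1}−Δz̄) = -4.1600
Denominator Σ(Δz_t−Δz̄)² = 136.4000
r_1(Δz) = -4.1600 / 136.4000 = -0.030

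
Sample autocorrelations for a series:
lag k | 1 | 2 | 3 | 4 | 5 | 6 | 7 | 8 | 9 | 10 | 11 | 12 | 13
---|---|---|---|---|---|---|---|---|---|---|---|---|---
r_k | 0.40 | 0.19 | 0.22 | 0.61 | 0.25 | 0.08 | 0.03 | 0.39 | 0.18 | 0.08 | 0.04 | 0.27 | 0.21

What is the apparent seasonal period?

The largest autocorrelation is r_4 = 0.61; the remaining lags stay at or below 0.40. The elevated value at lag 1 (0.40), dropping to 0.19 at lag 2, reflects decaying short-term dependence rather than seasonality.
The dominant spike at lag 4 indicates a seasonal period of 4.

4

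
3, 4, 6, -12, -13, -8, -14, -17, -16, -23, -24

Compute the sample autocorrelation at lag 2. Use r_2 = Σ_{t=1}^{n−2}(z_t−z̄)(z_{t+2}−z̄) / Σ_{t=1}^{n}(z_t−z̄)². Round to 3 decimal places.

0.293

Mean z̄ = (3 + 4 + 6 − 12 − 13 − 8 − 14 − 17 − 16 − 23 − 24)/11 = -10.3636
Numerator Σ_{t=1}^{9}(z_t−z̄)(z_{t+2}−z̄) = 323.2810
Denominator Σ(z_t−z̄)² = 1102.5455
r_2 = 323.2810 / 1102.5455 = 0.293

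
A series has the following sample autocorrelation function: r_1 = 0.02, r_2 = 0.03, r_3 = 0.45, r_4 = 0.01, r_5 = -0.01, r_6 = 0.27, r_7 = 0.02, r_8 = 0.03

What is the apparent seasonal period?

The largest autocorrelation is r_3 = 0.45, with a weaker echo at lag 6 (0.27); the remaining lags stay at or below 0.03.
The dominant spike at lag 3 indicates a seasonal period of 3.

3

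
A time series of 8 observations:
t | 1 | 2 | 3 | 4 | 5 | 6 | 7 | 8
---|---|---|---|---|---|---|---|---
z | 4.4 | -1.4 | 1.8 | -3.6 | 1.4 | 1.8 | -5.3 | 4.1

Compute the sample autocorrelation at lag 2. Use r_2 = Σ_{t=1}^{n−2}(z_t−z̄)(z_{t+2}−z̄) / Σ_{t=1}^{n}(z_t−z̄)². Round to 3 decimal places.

Mean z̄ = (4.4 − 1.4 + 1.8 − 3.6 + 1.4 + 1.8 − 5.3 + 4.1)/8 = 0.4000
Deviations from mean: 4.0000, -1.8000, 1.4000, -4.0000, 1.0000, 1.4000, -5.7000, 3.7000
Σ(z_t−z̄)(z_{t+2}−z̄) = (5.6000) + (7.2000) + (1.4000) + (-5.6000) + (-5.7000) + (5.1800) = 8.0800
Denominator Σ(z_t−z̄)² = 86.3400
r_2 = 8.0800 / 86.3400 = 0.094

0.094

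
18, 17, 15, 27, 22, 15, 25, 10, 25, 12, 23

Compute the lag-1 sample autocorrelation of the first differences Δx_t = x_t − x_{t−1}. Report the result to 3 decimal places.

First differences Δx: -1, -2, 12, -5, -7, 10, -15, 15, -13, 11
Mean of differences = 0.5000
Numerator Σ(Δx_t−Δx̄)(Δx_{t+1}−Δx̄) = -827.7500
Denominator Σ(Δx_t−Δx̄)² = 1060.5000
r_1(Δx) = -827.7500 / 1060.5000 = -0.781

-0.781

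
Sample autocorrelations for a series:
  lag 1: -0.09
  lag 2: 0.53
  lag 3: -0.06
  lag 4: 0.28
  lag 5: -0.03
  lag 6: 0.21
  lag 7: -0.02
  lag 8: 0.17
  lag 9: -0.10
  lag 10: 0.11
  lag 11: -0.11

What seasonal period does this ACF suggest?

2

The largest autocorrelation is r_2 = 0.53, with weaker echoes at lags 4 (0.28), 6 (0.21) and 8 (0.17); the remaining lags stay at or below 0.11.
The dominant spike at lag 2 indicates a seasonal period of 2.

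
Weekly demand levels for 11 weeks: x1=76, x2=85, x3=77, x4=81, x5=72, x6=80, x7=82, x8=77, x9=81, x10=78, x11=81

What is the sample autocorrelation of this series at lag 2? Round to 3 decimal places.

Mean x̄ = (76 + 85 + 77 + 81 + 72 + 80 + 82 + 77 + 81 + 78 + 81)/11 = 79.0909
Numerator Σ_{t=1}^{9}(x_t−x̄)(x_{t+2}−x̄) = 23.2562
Denominator Σ(x_t−x̄)² = 124.9091
r_2 = 23.2562 / 124.9091 = 0.186

0.186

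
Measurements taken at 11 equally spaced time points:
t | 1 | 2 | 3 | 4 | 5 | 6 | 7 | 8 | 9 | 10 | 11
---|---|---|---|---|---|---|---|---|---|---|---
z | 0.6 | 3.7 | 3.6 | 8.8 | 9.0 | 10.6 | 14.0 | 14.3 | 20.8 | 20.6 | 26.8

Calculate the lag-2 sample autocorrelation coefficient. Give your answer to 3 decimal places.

0.463

Mean z̄ = (0.6 + 3.7 + 3.6 + 8.8 + 9.0 + 10.6 + 14.0 + 14.3 + 20.8 + 20.6 + 26.8)/11 = 12.0727
Numerator Σ_{t=1}^{9}(z_t−z̄)(z_{t+2}−z̄) = 310.6003
Denominator Σ(z_t−z̄)² = 670.2818
r_2 = 310.6003 / 670.2818 = 0.463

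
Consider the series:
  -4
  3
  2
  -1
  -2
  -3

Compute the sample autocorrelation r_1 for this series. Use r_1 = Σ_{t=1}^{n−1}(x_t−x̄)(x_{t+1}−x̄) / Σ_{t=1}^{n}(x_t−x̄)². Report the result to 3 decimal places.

0.025

Mean x̄ = (-4 + 3 + 2 − 1 − 2 − 3)/6 = -0.8333
Deviations from mean: -3.1667, 3.8333, 2.8333, -0.1667, -1.1667, -2.1667
Σ(x_t−x̄)(x_{t+1}−x̄) = (-12.1389) + (10.8611) + (-0.4722) + (0.1944) + (2.5278) = 0.9722
Denominator Σ(x_t−x̄)² = 38.8333
r_1 = 0.9722 / 38.8333 = 0.025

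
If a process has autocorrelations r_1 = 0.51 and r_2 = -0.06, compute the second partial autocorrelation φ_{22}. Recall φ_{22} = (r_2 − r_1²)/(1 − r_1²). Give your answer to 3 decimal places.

φ_{22} = (r_2 − r_1²) / (1 − r_1²)
r_1² = (0.51)² = 0.2601
Numerator = -0.06 − 0.2601 = -0.3201; denominator = 1 − 0.2601 = 0.7399
φ_{22} = -0.3201 / 0.7399 = -0.433

-0.433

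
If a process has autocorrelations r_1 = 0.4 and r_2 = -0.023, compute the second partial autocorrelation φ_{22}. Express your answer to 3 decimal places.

φ_{22} = (r_2 − r_1²) / (1 − r_1²)
r_1² = (0.4)² = 0.16
Numerator = -0.023 − 0.1600 = -0.1830; denominator = 1 − 0.1600 = 0.8400
φ_{22} = -0.1830 / 0.8400 = -0.218

-0.218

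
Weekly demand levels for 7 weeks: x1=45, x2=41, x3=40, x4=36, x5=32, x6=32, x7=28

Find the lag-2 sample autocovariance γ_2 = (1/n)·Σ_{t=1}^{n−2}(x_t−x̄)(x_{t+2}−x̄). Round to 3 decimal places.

7.405

Mean x̄ = (45 + 41 + 40 + 36 + 32 + 32 + 28)/7 = 36.2857
Σ_{t=1}^{5}(x_t−x̄)(x_{t+2}−x̄) = 51.8367
γ_2 = 51.8367 / 7 = 7.405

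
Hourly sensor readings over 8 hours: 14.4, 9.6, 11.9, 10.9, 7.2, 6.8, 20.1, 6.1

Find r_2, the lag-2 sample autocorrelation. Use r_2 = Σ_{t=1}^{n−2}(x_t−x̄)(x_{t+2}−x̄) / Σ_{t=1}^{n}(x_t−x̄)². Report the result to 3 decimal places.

-0.096

Mean x̄ = (14.4 + 9.6 + 11.9 + 10.9 + 7.2 + 6.8 + 20.1 + 6.1)/8 = 10.8750
Deviations from mean: 3.5250, -1.2750, 1.0250, 0.0250, -3.6750, -4.0750, 9.2250, -4.7750
Σ(x_t−x̄)(x_{t+2}−x̄) = (3.6131) + (-0.0319) + (-3.7669) + (-0.1019) + (-33.9019) + (19.4581) = -14.7313
Denominator Σ(x_t−x̄)² = 153.1150
r_2 = -14.7313 / 153.1150 = -0.096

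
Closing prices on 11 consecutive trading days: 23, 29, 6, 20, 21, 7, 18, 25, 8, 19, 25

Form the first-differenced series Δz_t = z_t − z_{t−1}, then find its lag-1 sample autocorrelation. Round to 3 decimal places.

-0.493

First differences Δz: 6, -23, 14, 1, -14, 11, 7, -17, 11, 6
Mean of differences = 0.2000
Numerator Σ(Δz_t−Δz̄)(Δz_{t+1}−Δz̄) = -775.0400
Denominator Σ(Δz_t−Δz̄)² = 1573.6000
r_1(Δz) = -775.0400 / 1573.6000 = -0.493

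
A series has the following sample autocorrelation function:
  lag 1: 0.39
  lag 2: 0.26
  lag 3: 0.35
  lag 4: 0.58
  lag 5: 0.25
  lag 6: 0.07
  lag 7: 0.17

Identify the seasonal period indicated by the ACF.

The largest autocorrelation is r_4 = 0.58; the remaining lags stay at or below 0.39. The elevated value at lag 1 (0.39), dropping to 0.26 at lag 2, reflects decaying short-term dependence rather than seasonality.
The dominant spike at lag 4 indicates a seasonal period of 4.

4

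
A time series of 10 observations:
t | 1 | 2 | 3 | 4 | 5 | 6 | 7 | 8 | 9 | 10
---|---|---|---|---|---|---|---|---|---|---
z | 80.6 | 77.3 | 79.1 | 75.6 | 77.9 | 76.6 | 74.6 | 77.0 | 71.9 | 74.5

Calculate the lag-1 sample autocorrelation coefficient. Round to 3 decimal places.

Mean z̄ = (80.6 + 77.3 + 79.1 + 75.6 + 77.9 + 76.6 + 74.6 + 77.0 + 71.9 + 74.5)/10 = 76.5100
Numerator Σ_{t=1}^{9}(z_t−z̄)(z_{t+1}−z̄) = 7.6799
Denominator Σ(z_t−z̄)² = 56.0090
r_1 = 7.6799 / 56.0090 = 0.137

0.137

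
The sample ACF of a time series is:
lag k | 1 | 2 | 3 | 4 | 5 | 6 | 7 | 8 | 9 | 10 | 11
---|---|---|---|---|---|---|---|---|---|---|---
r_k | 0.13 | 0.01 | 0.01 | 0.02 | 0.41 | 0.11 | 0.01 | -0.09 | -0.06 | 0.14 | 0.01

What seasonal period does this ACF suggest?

5

The largest autocorrelation is r_5 = 0.41; the remaining lags stay at or below 0.14.
The dominant spike at lag 5 indicates a seasonal period of 5.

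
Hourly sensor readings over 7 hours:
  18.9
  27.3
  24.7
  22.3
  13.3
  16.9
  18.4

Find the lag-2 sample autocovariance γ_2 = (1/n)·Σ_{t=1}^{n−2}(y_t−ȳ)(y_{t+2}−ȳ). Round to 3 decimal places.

Mean ȳ = (18.9 + 27.3 + 24.7 + 22.3 + 13.3 + 16.9 + 18.4)/7 = 20.2571
Deviations: -1.3571, 7.0429, 4.4429, 2.0429, -6.9571, -3.3571, -1.8571
Σ_{t=1}^{5}(y_t−ȳ)(y_{t+2}−ȳ) = -16.4894
γ_2 = -16.4894 / 7 = -2.356

-2.356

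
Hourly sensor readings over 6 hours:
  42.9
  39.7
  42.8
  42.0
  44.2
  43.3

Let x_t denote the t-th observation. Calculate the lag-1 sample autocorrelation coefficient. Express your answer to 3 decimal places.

-0.137

Mean x̄ = (42.9 + 39.7 + 42.8 + 42.0 + 44.2 + 43.3)/6 = 42.4833
Deviations from mean: 0.4167, -2.7833, 0.3167, -0.4833, 1.7167, 0.8167
Numerator Σ_{t=1}^{5}(x_t−x̄)(x_{t+1}−x̄) = -1.6219
Denominator Σ(x_t−x̄)² = 11.8683
r_1 = -1.6219 / 11.8683 = -0.137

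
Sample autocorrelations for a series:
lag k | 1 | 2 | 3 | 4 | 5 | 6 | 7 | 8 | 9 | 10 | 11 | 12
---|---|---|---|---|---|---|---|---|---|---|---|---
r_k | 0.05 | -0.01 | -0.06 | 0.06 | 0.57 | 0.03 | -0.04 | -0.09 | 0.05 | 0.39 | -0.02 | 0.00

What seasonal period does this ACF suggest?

The largest autocorrelation is r_5 = 0.57, with a weaker echo at lag 10 (0.39); the remaining lags stay at or below 0.06.
The dominant spike at lag 5 indicates a seasonal period of 5.

5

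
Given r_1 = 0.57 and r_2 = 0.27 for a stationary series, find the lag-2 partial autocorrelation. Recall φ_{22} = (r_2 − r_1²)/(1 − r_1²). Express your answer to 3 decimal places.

-0.081

φ_{22} = (r_2 − r_1²) / (1 − r_1²)
r_1² = (0.57)² = 0.3249
Numerator = 0.27 − 0.3249 = -0.0549; denominator = 1 − 0.3249 = 0.6751
φ_{22} = -0.0549 / 0.6751 = -0.081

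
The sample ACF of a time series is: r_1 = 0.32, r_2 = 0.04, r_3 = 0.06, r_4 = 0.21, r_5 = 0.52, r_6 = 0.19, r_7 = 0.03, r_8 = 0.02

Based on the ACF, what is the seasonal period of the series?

5

The largest autocorrelation is r_5 = 0.52; the remaining lags stay at or below 0.32. The elevated value at lag 1 (0.32), dropping to 0.04 at lag 2, reflects decaying short-term dependence rather than seasonality.
The dominant spike at lag 5 indicates a seasonal period of 5.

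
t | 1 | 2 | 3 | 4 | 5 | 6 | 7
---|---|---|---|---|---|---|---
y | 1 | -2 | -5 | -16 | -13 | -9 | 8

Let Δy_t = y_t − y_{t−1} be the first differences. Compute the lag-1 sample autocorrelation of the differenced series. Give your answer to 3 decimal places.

0.215

First differences Δy: -3, -3, -11, 3, 4, 17
Mean of differences = 1.1667
Numerator Σ(Δy_t−Δȳ)(Δy_{t+1}−Δȳ) = 95.8056
Denominator Σ(Δy_t−Δȳ)² = 444.8333
r_1(Δy) = 95.8056 / 444.8333 = 0.215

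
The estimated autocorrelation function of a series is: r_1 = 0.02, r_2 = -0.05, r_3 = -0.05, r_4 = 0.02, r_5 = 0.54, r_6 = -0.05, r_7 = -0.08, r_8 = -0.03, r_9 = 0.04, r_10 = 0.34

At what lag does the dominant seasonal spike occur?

The largest autocorrelation is r_5 = 0.54, with a weaker echo at lag 10 (0.34); the remaining lags stay at or below 0.04.
The dominant spike at lag 5 indicates a seasonal period of 5.

5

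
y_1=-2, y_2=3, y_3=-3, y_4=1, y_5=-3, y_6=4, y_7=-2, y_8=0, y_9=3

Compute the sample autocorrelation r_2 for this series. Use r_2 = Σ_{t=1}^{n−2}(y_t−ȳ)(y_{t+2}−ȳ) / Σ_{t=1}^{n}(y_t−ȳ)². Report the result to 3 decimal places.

0.366

Mean ȳ = (-2 + 3 − 3 + 1 − 3 + 4 − 2 + 0 + 3)/9 = 0.1111
Numerator Σ_{t=1}^{7}(y_t−ȳ)(y_{t+2}−ȳ) = 22.3086
Denominator Σ(y_t−ȳ)² = 60.8889
r_2 = 22.3086 / 60.8889 = 0.366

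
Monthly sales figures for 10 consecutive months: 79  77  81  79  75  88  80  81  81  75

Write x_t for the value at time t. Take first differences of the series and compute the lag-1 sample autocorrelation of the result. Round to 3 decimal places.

-0.553

First differences Δx: -2, 4, -2, -4, 13, -8, 1, 0, -6
Mean of differences = -0.4444
Numerator Σ(Δx_t−Δx̄)(Δx_{t+1}−Δx̄) = -170.4198
Denominator Σ(Δx_t−Δx̄)² = 308.2222
r_1(Δx) = -170.4198 / 308.2222 = -0.553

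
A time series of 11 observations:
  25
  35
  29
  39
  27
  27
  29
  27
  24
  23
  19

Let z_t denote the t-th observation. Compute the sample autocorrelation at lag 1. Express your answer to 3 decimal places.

0.186

Mean z̄ = (25 + 35 + 29 + 39 + 27 + 27 + 29 + 27 + 24 + 23 + 19)/11 = 27.6364
Numerator Σ_{t=1}^{10}(z_t−z̄)(z_{t+1}−z̄) = 56.7769
Denominator Σ(z_t−z̄)² = 304.5455
r_1 = 56.7769 / 304.5455 = 0.186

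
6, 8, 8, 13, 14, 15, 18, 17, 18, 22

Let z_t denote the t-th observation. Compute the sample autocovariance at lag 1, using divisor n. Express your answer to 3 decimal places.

14.989

Mean z̄ = (6 + 8 + 8 + 13 + 14 + 15 + 18 + 17 + 18 + 22)/10 = 13.9000
Σ_{t=1}^{9}(z_t−z̄)(z_{t+1}−z̄) = 149.8900
γ_1 = 149.8900 / 10 = 14.989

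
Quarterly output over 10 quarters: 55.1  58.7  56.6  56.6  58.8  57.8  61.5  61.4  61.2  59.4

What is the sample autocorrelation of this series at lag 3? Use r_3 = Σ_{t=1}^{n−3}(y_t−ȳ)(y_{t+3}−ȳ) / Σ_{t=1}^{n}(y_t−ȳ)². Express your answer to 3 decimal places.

0.080

Mean ȳ = (55.1 + 58.7 + 56.6 + 56.6 + 58.8 + 57.8 + 61.5 + 61.4 + 61.2 + 59.4)/10 = 58.7100
Numerator Σ_{t=1}^{7}(y_t−ȳ)(y_{t+3}−ȳ) = 3.5507
Denominator Σ(y_t−ȳ)² = 44.4690
r_3 = 3.5507 / 44.4690 = 0.080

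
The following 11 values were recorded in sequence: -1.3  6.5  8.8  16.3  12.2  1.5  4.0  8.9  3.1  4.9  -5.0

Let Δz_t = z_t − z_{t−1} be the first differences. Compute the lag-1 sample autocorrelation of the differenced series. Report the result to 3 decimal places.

-0.057

First differences Δz: 7.8, 2.3, 7.5, -4.1, -10.7, 2.5, 4.9, -5.8, 1.8, -9.9
Mean of differences = -0.3700
Numerator Σ(Δz_t−Δz̄)(Δz_{t+1}−Δz̄) = -23.5989
Denominator Σ(Δz_t−Δz̄)² = 417.4610
r_1(Δz) = -23.5989 / 417.4610 = -0.057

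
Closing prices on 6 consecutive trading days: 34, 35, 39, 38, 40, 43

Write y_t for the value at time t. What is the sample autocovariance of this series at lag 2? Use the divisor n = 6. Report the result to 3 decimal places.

-0.370

Mean ȳ = (34 + 35 + 39 + 38 + 40 + 43)/6 = 38.1667
Deviations: -4.1667, -3.1667, 0.8333, -0.1667, 1.8333, 4.8333
Σ_{t=1}^{4}(y_t−ȳ)(y_{t+2}−ȳ) = -2.2222
γ_2 = -2.2222 / 6 = -0.370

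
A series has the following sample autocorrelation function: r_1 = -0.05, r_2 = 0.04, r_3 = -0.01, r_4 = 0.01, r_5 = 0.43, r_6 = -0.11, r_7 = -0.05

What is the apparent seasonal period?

5

The largest autocorrelation is r_5 = 0.43; the remaining lags stay at or below 0.04.
The dominant spike at lag 5 indicates a seasonal period of 5.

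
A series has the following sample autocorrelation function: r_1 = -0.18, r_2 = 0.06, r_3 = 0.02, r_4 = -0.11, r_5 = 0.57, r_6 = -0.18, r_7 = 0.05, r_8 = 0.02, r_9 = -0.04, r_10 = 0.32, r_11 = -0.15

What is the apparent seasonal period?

The largest autocorrelation is r_5 = 0.57, with a weaker echo at lag 10 (0.32); the remaining lags stay at or below 0.06.
The dominant spike at lag 5 indicates a seasonal period of 5.

5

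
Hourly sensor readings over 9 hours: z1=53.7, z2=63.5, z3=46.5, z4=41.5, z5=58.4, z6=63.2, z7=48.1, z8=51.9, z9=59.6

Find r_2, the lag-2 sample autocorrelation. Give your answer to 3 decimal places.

Mean z̄ = (53.7 + 63.5 + 46.5 + 41.5 + 58.4 + 63.2 + 48.1 + 51.9 + 59.6)/9 = 54.0444
Σ(z_t−z̄)(z_{t+2}−z̄) = (2.5986) + (-118.6147) + (-32.8602) + (-114.8514) + (-25.8914) + (-19.6336) + (-33.0247) = -342.2773
Denominator Σ(z_t−z̄)² = 477.4022
r_2 = -342.2773 / 477.4022 = -0.717

-0.717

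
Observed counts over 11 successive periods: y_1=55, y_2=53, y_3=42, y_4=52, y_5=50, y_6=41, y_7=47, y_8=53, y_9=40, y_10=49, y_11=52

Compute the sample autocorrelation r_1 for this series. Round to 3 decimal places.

Mean ȳ = (55 + 53 + 42 + 52 + 50 + 41 + 47 + 53 + 40 + 49 + 52)/11 = 48.5455
Numerator Σ_{t=1}^{10}(y_t−ȳ)(y_{t+1}−ȳ) = -64.5702
Denominator Σ(y_t−ȳ)² = 282.7273
r_1 = -64.5702 / 282.7273 = -0.228

-0.228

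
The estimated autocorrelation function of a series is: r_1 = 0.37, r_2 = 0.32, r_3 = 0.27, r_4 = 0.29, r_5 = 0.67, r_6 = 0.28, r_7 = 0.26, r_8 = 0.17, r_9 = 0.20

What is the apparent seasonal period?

5

The largest autocorrelation is r_5 = 0.67; the remaining lags stay at or below 0.37. The elevated value at lag 1 (0.37), dropping to 0.32 at lag 2, reflects decaying short-term dependence rather than seasonality.
The dominant spike at lag 5 indicates a seasonal period of 5.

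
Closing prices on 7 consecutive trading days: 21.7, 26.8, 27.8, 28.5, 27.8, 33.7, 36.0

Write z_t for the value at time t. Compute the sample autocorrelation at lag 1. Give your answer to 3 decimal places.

Mean z̄ = (21.7 + 26.8 + 27.8 + 28.5 + 27.8 + 33.7 + 36.0)/7 = 28.9000
Σ(z_t−z̄)(z_{t+1}−z̄) = (15.1200) + (2.3100) + (0.4400) + (0.4400) + (-5.2800) + (34.0800) = 47.1100
Denominator Σ(z_t−z̄)² = 132.2800
r_1 = 47.1100 / 132.2800 = 0.356

0.356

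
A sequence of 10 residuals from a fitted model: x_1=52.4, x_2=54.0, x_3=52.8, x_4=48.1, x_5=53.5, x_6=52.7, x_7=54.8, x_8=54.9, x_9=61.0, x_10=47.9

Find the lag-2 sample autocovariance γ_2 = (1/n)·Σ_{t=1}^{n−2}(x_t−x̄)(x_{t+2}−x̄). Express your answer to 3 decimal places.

Mean x̄ = (52.4 + 54.0 + 52.8 + 48.1 + 53.5 + 52.7 + 54.8 + 54.9 + 61.0 + 47.9)/10 = 53.2100
Σ_{t=1}^{8}(x_t−x̄)(x_{t+2}−x̄) = 1.7938
γ_2 = 1.7938 / 10 = 0.179

0.179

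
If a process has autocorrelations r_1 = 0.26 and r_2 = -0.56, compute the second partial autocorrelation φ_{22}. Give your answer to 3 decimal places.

-0.673

φ_{22} = (r_2 − r_1²) / (1 − r_1²)
r_1² = (0.26)² = 0.0676
Numerator = -0.56 − 0.0676 = -0.6276; denominator = 1 − 0.0676 = 0.9324
φ_{22} = -0.6276 / 0.9324 = -0.673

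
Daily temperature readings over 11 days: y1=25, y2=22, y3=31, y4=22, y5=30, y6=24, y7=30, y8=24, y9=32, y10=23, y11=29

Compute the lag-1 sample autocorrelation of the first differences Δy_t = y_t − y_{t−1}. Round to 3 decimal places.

-0.908

First differences Δy: -3, 9, -9, 8, -6, 6, -6, 8, -9, 6
Mean of differences = 0.4000
Numerator Σ(Δy_t−Δȳ)(Δy_{t+1}−Δȳ) = -474.5600
Denominator Σ(Δy_t−Δȳ)² = 522.4000
r_1(Δy) = -474.5600 / 522.4000 = -0.908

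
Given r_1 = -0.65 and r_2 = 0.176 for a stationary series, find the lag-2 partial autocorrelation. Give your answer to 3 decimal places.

-0.427

φ_{22} = (r_2 − r_1²) / (1 − r_1²)
r_1² = (-0.65)² = 0.4225
Numerator = 0.176 − 0.4225 = -0.2465; denominator = 1 − 0.4225 = 0.5775
φ_{22} = -0.2465 / 0.5775 = -0.427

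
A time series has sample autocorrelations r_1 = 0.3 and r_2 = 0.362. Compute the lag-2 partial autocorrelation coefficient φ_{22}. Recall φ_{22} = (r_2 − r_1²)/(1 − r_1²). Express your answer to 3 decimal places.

0.299

φ_{22} = (r_2 − r_1²) / (1 − r_1²)
r_1² = (0.3)² = 0.09
Numerator = 0.362 − 0.0900 = 0.2720; denominator = 1 − 0.0900 = 0.9100
φ_{22} = 0.2720 / 0.9100 = 0.299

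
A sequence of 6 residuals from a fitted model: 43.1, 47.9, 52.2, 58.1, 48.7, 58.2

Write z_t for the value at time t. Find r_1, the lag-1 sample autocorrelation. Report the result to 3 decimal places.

Mean z̄ = (43.1 + 47.9 + 52.2 + 58.1 + 48.7 + 58.2)/6 = 51.3667
Deviations from mean: -8.2667, -3.4667, 0.8333, 6.7333, -2.6667, 6.8333
Σ(z_t−z̄)(z_{t+1}−z̄) = (28.6578) + (-2.8889) + (5.6111) + (-17.9556) + (-18.2222) = -4.7978
Denominator Σ(z_t−z̄)² = 180.1933
r_1 = -4.7978 / 180.1933 = -0.027

-0.027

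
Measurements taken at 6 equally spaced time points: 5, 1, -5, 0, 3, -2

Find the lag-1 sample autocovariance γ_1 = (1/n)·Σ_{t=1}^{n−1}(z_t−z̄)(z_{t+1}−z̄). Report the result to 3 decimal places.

Mean z̄ = (5 + 1 − 5 + 0 + 3 − 2)/6 = 0.3333
Σ_{t=1}^{5}(z_t−z̄)(z_{t+1}−z̄) = -5.7778
γ_1 = -5.7778 / 6 = -0.963

-0.963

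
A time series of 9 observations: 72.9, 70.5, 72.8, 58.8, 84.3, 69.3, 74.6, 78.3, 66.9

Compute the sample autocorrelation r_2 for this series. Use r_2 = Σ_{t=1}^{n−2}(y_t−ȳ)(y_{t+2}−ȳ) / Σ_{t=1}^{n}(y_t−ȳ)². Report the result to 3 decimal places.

0.166

Mean ȳ = (72.9 + 70.5 + 72.8 + 58.8 + 84.3 + 69.3 + 74.6 + 78.3 + 66.9)/9 = 72.0444
Σ(y_t−ȳ)(y_{t+2}−ȳ) = (0.6464) + (20.4553) + (9.2598) + (36.3486) + (31.3198) + (-17.1680) + (-13.1469) = 67.7149
Denominator Σ(y_t−ȳ)² = 408.9622
r_2 = 67.7149 / 408.9622 = 0.166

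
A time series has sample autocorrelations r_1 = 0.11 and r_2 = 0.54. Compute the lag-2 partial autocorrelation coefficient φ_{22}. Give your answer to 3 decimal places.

φ_{22} = (r_2 − r_1²) / (1 − r_1²)
r_1² = (0.11)² = 0.0121
Numerator = 0.54 − 0.0121 = 0.5279; denominator = 1 − 0.0121 = 0.9879
φ_{22} = 0.5279 / 0.9879 = 0.534

0.534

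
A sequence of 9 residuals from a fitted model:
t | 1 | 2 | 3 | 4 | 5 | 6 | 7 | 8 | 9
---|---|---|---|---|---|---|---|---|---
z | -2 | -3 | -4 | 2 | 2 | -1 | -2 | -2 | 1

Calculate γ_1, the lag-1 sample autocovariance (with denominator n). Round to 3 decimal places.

Mean z̄ = (-2 − 3 − 4 + 2 + 2 − 1 − 2 − 2 + 1)/9 = -1.0000
Σ_{t=1}^{8}(z_t−z̄)(z_{t+1}−z̄) = 7.0000
γ_1 = 7.0000 / 9 = 0.778

0.778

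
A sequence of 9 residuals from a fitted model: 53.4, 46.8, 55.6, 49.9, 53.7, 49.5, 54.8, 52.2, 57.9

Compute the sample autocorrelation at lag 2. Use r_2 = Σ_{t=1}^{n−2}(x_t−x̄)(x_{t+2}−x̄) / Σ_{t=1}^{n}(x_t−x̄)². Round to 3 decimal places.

0.477

Mean x̄ = (53.4 + 46.8 + 55.6 + 49.9 + 53.7 + 49.5 + 54.8 + 52.2 + 57.9)/9 = 52.6444
Σ(x_t−x̄)(x_{t+2}−x̄) = (2.2331) + (16.0398) + (3.1198) + (8.6298) + (2.2753) + (1.3975) + (11.3286) = 45.0238
Denominator Σ(x_t−x̄)² = 94.4622
r_2 = 45.0238 / 94.4622 = 0.477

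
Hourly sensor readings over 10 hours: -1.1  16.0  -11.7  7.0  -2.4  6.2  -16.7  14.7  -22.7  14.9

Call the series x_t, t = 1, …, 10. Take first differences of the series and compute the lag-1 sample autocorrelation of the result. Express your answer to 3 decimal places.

First differences Δx: 17.1, -27.7, 18.7, -9.4, 8.6, -22.9, 31.4, -37.4, 37.6
Mean of differences = 1.7778
Numerator Σ(Δx_t−Δx̄)(Δx_{t+1}−Δx̄) = -4679.2405
Denominator Σ(Δx_t−Δx̄)² = 5866.1556
r_1(Δx) = -4679.2405 / 5866.1556 = -0.798

-0.798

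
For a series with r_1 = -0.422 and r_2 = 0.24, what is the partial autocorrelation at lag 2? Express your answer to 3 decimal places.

φ_{22} = (r_2 − r_1²) / (1 − r_1²)
r_1² = (-0.422)² = 0.178084
Numerator = 0.24 − 0.1781 = 0.0619; denominator = 1 − 0.1781 = 0.8219
φ_{22} = 0.0619 / 0.8219 = 0.075

0.075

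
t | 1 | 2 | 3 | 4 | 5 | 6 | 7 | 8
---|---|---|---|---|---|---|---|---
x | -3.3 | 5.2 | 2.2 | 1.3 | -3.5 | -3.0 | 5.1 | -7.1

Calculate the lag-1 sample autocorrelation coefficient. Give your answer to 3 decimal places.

Mean x̄ = (-3.3 + 5.2 + 2.2 + 1.3 − 3.5 − 3.0 + 5.1 − 7.1)/8 = -0.3875
Deviations from mean: -2.9125, 5.5875, 2.5875, 1.6875, -3.1125, -2.6125, 5.4875, -6.7125
Σ(x_t−x̄)(x_{t+1}−x̄) = (-16.2736) + (14.4577) + (4.3664) + (-5.2523) + (8.1314) + (-14.3361) + (-36.8348) = -45.7414
Denominator Σ(x_t−x̄)² = 140.9288
r_1 = -45.7414 / 140.9288 = -0.325

-0.325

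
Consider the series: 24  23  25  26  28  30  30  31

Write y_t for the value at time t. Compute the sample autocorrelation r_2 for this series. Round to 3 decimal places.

Mean ȳ = (24 + 23 + 25 + 26 + 28 + 30 + 30 + 31)/8 = 27.1250
Σ(y_t−ȳ)(y_{t+2}−ȳ) = (6.6406) + (4.6406) + (-1.8594) + (-3.2344) + (2.5156) + (11.1406) = 19.8438
Denominator Σ(y_t−ȳ)² = 64.8750
r_2 = 19.8438 / 64.8750 = 0.306

0.306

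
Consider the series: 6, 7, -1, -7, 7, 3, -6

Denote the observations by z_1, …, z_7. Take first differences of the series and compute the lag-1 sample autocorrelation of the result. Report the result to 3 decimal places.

-0.205

First differences Δz: 1, -8, -6, 14, -4, -9
Mean of differences = -2.0000
Numerator Σ(Δz_t−Δz̄)(Δz_{t+1}−Δz̄) = -76.0000
Denominator Σ(Δz_t−Δz̄)² = 370.0000
r_1(Δz) = -76.0000 / 370.0000 = -0.205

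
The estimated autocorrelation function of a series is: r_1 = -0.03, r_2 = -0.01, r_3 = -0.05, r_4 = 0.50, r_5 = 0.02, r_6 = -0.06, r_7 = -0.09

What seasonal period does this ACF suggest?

4

The largest autocorrelation is r_4 = 0.50; the remaining lags stay at or below 0.02.
The dominant spike at lag 4 indicates a seasonal period of 4.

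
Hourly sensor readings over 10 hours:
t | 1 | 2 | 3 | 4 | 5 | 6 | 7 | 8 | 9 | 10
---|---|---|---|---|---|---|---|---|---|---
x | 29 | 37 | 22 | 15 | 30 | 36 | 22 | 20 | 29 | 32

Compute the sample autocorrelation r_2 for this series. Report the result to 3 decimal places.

-0.800

Mean x̄ = (29 + 37 + 22 + 15 + 30 + 36 + 22 + 20 + 29 + 32)/10 = 27.2000
Numerator Σ_{t=1}^{8}(x_t−x̄)(x_{t+2}−x̄) = -372.6800
Denominator Σ(x_t−x̄)² = 465.6000
r_2 = -372.6800 / 465.6000 = -0.800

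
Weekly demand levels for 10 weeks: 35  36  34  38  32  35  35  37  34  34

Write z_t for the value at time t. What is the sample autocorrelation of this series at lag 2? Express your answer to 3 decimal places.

0.154

Mean z̄ = (35 + 36 + 34 + 38 + 32 + 35 + 35 + 37 + 34 + 34)/10 = 35.0000
Numerator Σ_{t=1}^{8}(z_t−z̄)(z_{t+2}−z̄) = 4.0000
Denominator Σ(z_t−z̄)² = 26.0000
r_2 = 4.0000 / 26.0000 = 0.154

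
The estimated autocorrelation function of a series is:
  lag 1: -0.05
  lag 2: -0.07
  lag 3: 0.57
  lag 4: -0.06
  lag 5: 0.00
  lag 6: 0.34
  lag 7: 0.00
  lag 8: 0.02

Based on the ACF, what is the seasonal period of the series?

3

The largest autocorrelation is r_3 = 0.57, with a weaker echo at lag 6 (0.34); the remaining lags stay at or below 0.02.
The dominant spike at lag 3 indicates a seasonal period of 3.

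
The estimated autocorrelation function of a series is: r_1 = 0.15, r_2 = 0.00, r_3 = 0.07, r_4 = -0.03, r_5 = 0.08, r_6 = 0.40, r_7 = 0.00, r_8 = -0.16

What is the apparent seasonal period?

6

The largest autocorrelation is r_6 = 0.40; the remaining lags stay at or below 0.15.
The dominant spike at lag 6 indicates a seasonal period of 6.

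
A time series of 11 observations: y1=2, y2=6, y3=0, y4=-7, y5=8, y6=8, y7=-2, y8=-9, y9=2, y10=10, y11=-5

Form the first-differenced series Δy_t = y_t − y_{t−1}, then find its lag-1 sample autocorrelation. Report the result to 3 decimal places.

First differences Δy: 4, -6, -7, 15, 0, -10, -7, 11, 8, -15
Mean of differences = -0.7000
Numerator Σ(Δy_t−Δȳ)(Δy_{t+1}−Δȳ) = -123.6900
Denominator Σ(Δy_t−Δȳ)² = 880.1000
r_1(Δy) = -123.6900 / 880.1000 = -0.141

-0.141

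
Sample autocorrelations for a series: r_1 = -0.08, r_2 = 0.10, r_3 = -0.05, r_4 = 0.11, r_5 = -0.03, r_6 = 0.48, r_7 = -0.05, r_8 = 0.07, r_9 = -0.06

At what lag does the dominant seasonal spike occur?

The largest autocorrelation is r_6 = 0.48; the remaining lags stay at or below 0.11.
The dominant spike at lag 6 indicates a seasonal period of 6.

6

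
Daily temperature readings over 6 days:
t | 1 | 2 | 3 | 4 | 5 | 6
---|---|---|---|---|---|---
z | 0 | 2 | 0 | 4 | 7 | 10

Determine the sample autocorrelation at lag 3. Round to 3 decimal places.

-0.372

Mean z̄ = (0 + 2 + 0 + 4 + 7 + 10)/6 = 3.8333
Σ(z_t−z̄)(z_{t+3}−z̄) = (-0.6389) + (-5.8056) + (-23.6389) = -30.0833
Denominator Σ(z_t−z̄)² = 80.8333
r_3 = -30.0833 / 80.8333 = -0.372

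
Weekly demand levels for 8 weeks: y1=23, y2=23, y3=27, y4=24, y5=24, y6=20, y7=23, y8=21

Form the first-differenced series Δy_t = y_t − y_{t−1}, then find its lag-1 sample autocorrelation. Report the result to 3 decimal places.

-0.563

First differences Δy: 0, 4, -3, 0, -4, 3, -2
Mean of differences = -0.2857
Numerator Σ(Δy_t−Δȳ)(Δy_{t+1}−Δȳ) = -30.0816
Denominator Σ(Δy_t−Δȳ)² = 53.4286
r_1(Δy) = -30.0816 / 53.4286 = -0.563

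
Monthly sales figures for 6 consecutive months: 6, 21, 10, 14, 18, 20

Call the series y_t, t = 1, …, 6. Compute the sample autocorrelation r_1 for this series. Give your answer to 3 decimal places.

-0.376

Mean ȳ = (6 + 21 + 10 + 14 + 18 + 20)/6 = 14.8333
Σ(y_t−ȳ)(y_{t+1}−ȳ) = (-54.4722) + (-29.8056) + (4.0278) + (-2.6389) + (16.3611) = -66.5278
Denominator Σ(y_t−ȳ)² = 176.8333
r_1 = -66.5278 / 176.8333 = -0.376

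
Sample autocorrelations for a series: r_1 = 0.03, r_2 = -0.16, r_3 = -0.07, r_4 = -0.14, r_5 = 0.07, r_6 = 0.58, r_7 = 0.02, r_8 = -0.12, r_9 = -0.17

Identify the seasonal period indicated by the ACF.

6

The largest autocorrelation is r_6 = 0.58; the remaining lags stay at or below 0.07.
The dominant spike at lag 6 indicates a seasonal period of 6.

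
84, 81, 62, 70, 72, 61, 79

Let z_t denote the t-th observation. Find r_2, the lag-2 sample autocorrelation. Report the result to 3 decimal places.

Mean z̄ = (84 + 81 + 62 + 70 + 72 + 61 + 79)/7 = 72.7143
Deviations from mean: 11.2857, 8.2857, -10.7143, -2.7143, -0.7143, -11.7143, 6.2857
Σ(z_t−z̄)(z_{t+2}−z̄) = (-120.9184) + (-22.4898) + (7.6531) + (31.7959) + (-4.4898) = -108.4490
Denominator Σ(z_t−z̄)² = 495.4286
r_2 = -108.4490 / 495.4286 = -0.219

-0.219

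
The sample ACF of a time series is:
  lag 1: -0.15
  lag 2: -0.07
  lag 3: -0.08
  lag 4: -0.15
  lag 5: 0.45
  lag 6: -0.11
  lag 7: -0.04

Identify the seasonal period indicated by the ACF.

The largest autocorrelation is r_5 = 0.45; the remaining lags stay at or below -0.04.
The dominant spike at lag 5 indicates a seasonal period of 5.

5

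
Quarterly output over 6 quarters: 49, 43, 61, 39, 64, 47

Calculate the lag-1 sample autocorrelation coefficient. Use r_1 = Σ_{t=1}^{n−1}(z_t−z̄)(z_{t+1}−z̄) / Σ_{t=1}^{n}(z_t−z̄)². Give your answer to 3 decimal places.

-0.789

Mean z̄ = (49 + 43 + 61 + 39 + 64 + 47)/6 = 50.5000
Σ(z_t−z̄)(z_{t+1}−z̄) = (11.2500) + (-78.7500) + (-120.7500) + (-155.2500) + (-47.2500) = -390.7500
Denominator Σ(z_t−z̄)² = 495.5000
r_1 = -390.7500 / 495.5000 = -0.789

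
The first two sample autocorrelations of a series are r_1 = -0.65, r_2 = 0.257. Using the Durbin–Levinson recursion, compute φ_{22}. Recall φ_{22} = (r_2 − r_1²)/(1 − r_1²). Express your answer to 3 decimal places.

-0.287

φ_{22} = (r_2 − r_1²) / (1 − r_1²)
r_1² = (-0.65)² = 0.4225
Numerator = 0.257 − 0.4225 = -0.1655; denominator = 1 − 0.4225 = 0.5775
φ_{22} = -0.1655 / 0.5775 = -0.287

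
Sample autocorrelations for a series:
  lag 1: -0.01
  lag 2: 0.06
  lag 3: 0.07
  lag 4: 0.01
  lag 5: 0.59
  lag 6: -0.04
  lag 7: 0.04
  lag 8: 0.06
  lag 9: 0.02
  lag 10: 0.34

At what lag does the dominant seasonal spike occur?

5

The largest autocorrelation is r_5 = 0.59, with a weaker echo at lag 10 (0.34); the remaining lags stay at or below 0.07.
The dominant spike at lag 5 indicates a seasonal period of 5.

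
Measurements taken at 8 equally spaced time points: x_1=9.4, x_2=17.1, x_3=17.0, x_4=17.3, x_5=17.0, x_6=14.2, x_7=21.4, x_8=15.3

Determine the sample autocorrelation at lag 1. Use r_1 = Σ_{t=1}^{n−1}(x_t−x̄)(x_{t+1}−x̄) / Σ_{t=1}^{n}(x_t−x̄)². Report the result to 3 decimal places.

Mean x̄ = (9.4 + 17.1 + 17.0 + 17.3 + 17.0 + 14.2 + 21.4 + 15.3)/8 = 16.0875
Σ(x_t−x̄)(x_{t+1}−x̄) = (-6.7711) + (0.9239) + (1.1064) + (1.1064) + (-1.7223) + (-10.0273) + (-4.1836) = -19.5677
Denominator Σ(x_t−x̄)² = 81.2888
r_1 = -19.5677 / 81.2888 = -0.241

-0.241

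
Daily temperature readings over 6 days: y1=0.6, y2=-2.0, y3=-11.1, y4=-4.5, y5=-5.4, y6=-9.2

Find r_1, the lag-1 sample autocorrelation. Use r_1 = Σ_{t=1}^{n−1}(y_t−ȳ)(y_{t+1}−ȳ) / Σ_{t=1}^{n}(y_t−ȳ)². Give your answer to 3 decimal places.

-0.041

Mean ȳ = (0.6 − 2.0 − 11.1 − 4.5 − 5.4 − 9.2)/6 = -5.2667
Deviations from mean: 5.8667, 3.2667, -5.8333, 0.7667, -0.1333, -3.9333
Numerator Σ_{t=1}^{5}(y_t−ȳ)(y_{t+1}−ȳ) = -3.9411
Denominator Σ(y_t−ȳ)² = 95.1933
r_1 = -3.9411 / 95.1933 = -0.041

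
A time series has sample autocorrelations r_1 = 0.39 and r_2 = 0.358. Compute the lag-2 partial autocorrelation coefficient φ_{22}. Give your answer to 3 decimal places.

φ_{22} = (r_2 − r_1²) / (1 − r_1²)
r_1² = (0.39)² = 0.1521
Numerator = 0.358 − 0.1521 = 0.2059; denominator = 1 − 0.1521 = 0.8479
φ_{22} = 0.2059 / 0.8479 = 0.243

0.243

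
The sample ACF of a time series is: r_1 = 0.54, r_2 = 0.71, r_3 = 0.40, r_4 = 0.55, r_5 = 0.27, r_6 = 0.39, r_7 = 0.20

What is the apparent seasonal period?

2

The largest autocorrelation is r_2 = 0.71, with a weaker echo at lag 4 (0.55); the remaining lags stay at or below 0.54.
The dominant spike at lag 2 indicates a seasonal period of 2.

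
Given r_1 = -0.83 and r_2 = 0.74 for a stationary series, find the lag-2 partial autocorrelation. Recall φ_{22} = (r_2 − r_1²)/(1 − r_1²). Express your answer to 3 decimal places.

φ_{22} = (r_2 − r_1²) / (1 − r_1²)
r_1² = (-0.83)² = 0.6889
Numerator = 0.74 − 0.6889 = 0.0511; denominator = 1 − 0.6889 = 0.3111
φ_{22} = 0.0511 / 0.3111 = 0.164

0.164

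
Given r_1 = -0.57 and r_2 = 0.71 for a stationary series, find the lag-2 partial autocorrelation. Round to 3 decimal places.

φ_{22} = (r_2 − r_1²) / (1 − r_1²)
r_1² = (-0.57)² = 0.3249
Numerator = 0.71 − 0.3249 = 0.3851; denominator = 1 − 0.3249 = 0.6751
φ_{22} = 0.3851 / 0.6751 = 0.570

0.570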